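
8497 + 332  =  8829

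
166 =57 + 109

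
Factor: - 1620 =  - 2^2*3^4*5^1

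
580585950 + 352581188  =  933167138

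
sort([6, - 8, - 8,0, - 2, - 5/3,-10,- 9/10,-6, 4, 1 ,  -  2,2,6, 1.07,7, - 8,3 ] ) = [ - 10,-8,-8,-8, - 6,-2, - 2, - 5/3,-9/10 , 0,1,1.07,2, 3, 4,  6, 6,  7]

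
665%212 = 29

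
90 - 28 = 62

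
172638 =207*834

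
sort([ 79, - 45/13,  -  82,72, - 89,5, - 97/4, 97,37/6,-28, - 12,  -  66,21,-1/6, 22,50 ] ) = [-89,-82, - 66, -28,- 97/4, -12, - 45/13  ,  -  1/6, 5,37/6,21,22,50, 72,79,97]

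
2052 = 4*513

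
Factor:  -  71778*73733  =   - 2^1*3^1*7^1*11^1 * 1709^1*6703^1 = - 5292407274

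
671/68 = 671/68 = 9.87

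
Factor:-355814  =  -2^1 * 177907^1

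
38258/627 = 3478/57=61.02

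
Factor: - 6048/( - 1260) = 2^3*3^1*5^( - 1 ) = 24/5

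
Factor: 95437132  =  2^2* 7^1*293^1*11633^1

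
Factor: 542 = 2^1*271^1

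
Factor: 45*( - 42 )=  - 1890 = - 2^1*3^3*5^1*7^1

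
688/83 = 688/83 = 8.29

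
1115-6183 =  - 5068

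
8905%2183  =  173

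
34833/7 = 34833/7 =4976.14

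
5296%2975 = 2321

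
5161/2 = 2580 + 1/2 = 2580.50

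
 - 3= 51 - 54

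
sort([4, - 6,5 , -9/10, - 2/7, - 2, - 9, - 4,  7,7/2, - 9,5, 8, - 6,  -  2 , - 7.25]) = [ - 9, -9, - 7.25, - 6, - 6,- 4, - 2, - 2, - 9/10,-2/7,7/2, 4, 5,5,7, 8 ] 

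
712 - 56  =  656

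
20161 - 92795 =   -  72634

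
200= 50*4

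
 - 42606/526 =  - 81= -81.00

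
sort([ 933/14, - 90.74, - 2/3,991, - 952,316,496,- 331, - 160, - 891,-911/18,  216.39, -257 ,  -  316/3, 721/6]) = [ - 952, - 891, - 331, - 257,  -  160,  -  316/3, - 90.74 , - 911/18,-2/3, 933/14 , 721/6,216.39, 316, 496, 991] 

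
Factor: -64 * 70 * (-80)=358400 = 2^11*5^2*7^1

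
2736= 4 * 684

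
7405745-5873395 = 1532350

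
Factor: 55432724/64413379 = 2^2*29^(-1 ) * 647^ ( - 1)*3371^1 *3433^ ( - 1) * 4111^1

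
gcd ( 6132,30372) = 12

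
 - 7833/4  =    -  1959+ 3/4 = - 1958.25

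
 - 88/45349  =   - 1 + 45261/45349 = - 0.00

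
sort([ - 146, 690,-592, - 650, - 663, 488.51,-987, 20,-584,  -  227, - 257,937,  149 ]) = [  -  987, - 663, - 650,- 592, - 584, - 257,-227, - 146,  20, 149,  488.51,  690,937]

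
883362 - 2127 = 881235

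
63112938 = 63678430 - 565492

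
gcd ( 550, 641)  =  1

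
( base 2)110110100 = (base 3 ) 121011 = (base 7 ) 1162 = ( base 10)436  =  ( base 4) 12310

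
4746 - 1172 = 3574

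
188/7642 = 94/3821 = 0.02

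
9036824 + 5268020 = 14304844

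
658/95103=658/95103 = 0.01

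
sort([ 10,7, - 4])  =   [ - 4,7, 10]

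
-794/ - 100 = 397/50 = 7.94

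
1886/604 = 943/302 = 3.12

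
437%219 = 218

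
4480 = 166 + 4314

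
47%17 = 13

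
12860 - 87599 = -74739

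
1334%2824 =1334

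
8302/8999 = 8302/8999 = 0.92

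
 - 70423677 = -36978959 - 33444718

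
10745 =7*1535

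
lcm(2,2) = 2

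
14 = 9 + 5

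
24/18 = 4/3 = 1.33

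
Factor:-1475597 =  - 19^1 * 37^1*2099^1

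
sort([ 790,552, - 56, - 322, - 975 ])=[  -  975,-322,- 56, 552, 790]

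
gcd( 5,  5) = 5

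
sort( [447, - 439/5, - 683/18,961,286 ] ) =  [ - 439/5, - 683/18, 286,447,  961 ] 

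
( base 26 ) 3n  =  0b1100101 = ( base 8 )145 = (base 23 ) 49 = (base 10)101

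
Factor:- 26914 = - 2^1*13457^1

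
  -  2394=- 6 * 399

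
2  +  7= 9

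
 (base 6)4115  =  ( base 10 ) 911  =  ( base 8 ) 1617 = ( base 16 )38F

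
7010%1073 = 572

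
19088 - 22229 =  - 3141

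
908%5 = 3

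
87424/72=1214 + 2/9 = 1214.22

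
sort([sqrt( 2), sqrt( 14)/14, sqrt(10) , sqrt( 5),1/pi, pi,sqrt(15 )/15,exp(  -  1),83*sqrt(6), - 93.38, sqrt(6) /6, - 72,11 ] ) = [ - 93.38, - 72, sqrt ( 15)/15,sqrt( 14 )/14, 1/pi,exp(- 1),  sqrt( 6)/6,sqrt( 2), sqrt(5),pi,sqrt(10 ), 11, 83*sqrt( 6 ) ] 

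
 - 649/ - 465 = 1 + 184/465 = 1.40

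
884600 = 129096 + 755504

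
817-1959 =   -  1142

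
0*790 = 0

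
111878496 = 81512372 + 30366124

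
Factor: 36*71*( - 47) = - 2^2*3^2*47^1*71^1 = -120132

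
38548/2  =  19274= 19274.00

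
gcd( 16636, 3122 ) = 2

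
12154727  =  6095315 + 6059412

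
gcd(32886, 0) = 32886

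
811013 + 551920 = 1362933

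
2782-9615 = - 6833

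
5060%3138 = 1922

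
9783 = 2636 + 7147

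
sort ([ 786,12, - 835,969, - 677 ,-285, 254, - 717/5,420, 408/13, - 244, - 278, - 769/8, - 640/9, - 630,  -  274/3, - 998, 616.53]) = [ - 998 , - 835, - 677, - 630, - 285,-278, - 244, - 717/5, - 769/8, - 274/3, - 640/9, 12 , 408/13, 254,420, 616.53,786, 969 ]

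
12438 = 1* 12438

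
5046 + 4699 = 9745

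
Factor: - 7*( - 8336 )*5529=2^4*3^1 * 7^1*19^1*97^1*521^1 = 322628208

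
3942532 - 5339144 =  - 1396612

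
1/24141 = 1/24141 = 0.00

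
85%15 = 10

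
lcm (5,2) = 10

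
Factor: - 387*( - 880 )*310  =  2^5*3^2 * 5^2 * 11^1*31^1 * 43^1 = 105573600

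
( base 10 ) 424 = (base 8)650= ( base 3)120201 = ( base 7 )1144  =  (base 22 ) j6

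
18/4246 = 9/2123 = 0.00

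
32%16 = 0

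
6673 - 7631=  - 958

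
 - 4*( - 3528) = 14112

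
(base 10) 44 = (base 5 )134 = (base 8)54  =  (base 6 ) 112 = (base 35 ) 19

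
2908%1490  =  1418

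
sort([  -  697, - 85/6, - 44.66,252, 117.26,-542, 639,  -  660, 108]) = [ - 697,-660, - 542,  -  44.66,  -  85/6 , 108, 117.26, 252, 639 ]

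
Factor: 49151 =23^1*2137^1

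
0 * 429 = 0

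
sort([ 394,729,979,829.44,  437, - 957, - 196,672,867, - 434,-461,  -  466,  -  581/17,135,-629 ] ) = [-957, - 629, - 466, - 461, - 434, - 196, - 581/17,135,  394,437,672,729,829.44, 867 , 979]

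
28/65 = 28/65 =0.43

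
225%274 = 225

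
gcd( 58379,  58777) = 1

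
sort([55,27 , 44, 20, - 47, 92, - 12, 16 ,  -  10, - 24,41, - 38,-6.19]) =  [ - 47,-38, - 24, - 12 ,  -  10, - 6.19, 16,20, 27,41,44,55,92]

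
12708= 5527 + 7181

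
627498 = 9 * 69722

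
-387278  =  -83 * 4666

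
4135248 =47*87984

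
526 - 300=226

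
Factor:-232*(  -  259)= 60088 =2^3*7^1*29^1*37^1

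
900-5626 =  -4726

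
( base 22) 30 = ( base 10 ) 66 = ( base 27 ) 2c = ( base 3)2110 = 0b1000010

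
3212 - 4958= - 1746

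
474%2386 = 474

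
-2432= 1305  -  3737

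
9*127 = 1143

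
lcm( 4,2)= 4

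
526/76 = 263/38=6.92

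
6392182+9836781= 16228963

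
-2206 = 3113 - 5319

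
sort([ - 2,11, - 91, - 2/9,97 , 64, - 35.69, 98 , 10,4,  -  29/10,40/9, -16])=[ - 91, - 35.69, - 16, - 29/10, - 2, - 2/9,  4, 40/9,  10,11,64,97,98 ] 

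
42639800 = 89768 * 475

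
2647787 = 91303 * 29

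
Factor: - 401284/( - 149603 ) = 2^2*13^1*7717^1*149603^( - 1)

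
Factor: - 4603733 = - 113^1*131^1*311^1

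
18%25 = 18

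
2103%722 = 659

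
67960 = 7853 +60107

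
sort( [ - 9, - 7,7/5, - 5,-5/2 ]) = [ - 9, - 7, - 5, - 5/2  ,  7/5]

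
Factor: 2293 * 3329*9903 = 75593530491 = 3^1*2293^1*3301^1*3329^1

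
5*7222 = 36110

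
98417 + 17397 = 115814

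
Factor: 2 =2^1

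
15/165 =1/11 =0.09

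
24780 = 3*8260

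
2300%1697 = 603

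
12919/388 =33 + 115/388=33.30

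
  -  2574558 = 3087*( - 834 ) 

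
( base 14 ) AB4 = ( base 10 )2118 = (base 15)963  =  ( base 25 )39I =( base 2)100001000110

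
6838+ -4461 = 2377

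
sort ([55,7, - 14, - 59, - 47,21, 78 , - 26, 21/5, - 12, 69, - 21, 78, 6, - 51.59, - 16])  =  [ - 59, - 51.59, - 47, - 26, - 21, - 16 , - 14, - 12, 21/5, 6 , 7,21, 55,69,  78, 78]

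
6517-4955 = 1562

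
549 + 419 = 968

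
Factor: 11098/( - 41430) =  - 5549/20715 = - 3^ ( - 1) * 5^(-1 )*31^1*179^1*1381^( -1 )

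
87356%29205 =28946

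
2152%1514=638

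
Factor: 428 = 2^2 * 107^1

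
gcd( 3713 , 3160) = 79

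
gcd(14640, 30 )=30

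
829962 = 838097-8135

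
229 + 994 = 1223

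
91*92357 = 8404487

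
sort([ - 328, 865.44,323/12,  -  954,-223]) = [ - 954, - 328, - 223,  323/12,865.44 ] 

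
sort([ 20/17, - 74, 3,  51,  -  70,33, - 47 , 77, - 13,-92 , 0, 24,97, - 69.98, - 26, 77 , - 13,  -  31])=[ -92, - 74 ,-70, - 69.98 , - 47, - 31, - 26,-13, - 13,0,20/17, 3 , 24,33,  51, 77 , 77,97]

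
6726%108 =30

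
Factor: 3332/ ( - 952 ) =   -  2^ ( - 1) * 7^1  =  -  7/2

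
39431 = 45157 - 5726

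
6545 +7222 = 13767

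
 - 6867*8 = -54936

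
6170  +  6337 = 12507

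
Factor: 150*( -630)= - 94500 = - 2^2*3^3*5^3*7^1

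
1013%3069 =1013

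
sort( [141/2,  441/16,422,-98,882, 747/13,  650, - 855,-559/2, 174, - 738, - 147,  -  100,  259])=[ - 855 ,  -  738, - 559/2, - 147, - 100,-98, 441/16,747/13, 141/2, 174,259, 422, 650,882]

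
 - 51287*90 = - 4615830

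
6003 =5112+891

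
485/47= 485/47 = 10.32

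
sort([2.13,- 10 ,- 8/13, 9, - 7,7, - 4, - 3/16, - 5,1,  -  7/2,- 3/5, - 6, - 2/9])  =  [ - 10, - 7, - 6, - 5,-4,-7/2, - 8/13, - 3/5, - 2/9, - 3/16,1,2.13,7,  9]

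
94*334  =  31396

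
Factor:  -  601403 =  - 11^1*54673^1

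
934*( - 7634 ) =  - 7130156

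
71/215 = 71/215= 0.33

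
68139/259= 68139/259=263.08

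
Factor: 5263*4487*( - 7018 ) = - 165730638458 = - 2^1 * 7^1*11^2*19^1 * 29^1 *277^1*641^1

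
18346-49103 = -30757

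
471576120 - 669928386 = - 198352266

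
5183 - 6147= - 964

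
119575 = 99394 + 20181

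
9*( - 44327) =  - 398943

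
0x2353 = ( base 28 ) ber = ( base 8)21523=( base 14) 341D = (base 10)9043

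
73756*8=590048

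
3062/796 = 1531/398 = 3.85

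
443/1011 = 443/1011 =0.44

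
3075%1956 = 1119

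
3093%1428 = 237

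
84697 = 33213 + 51484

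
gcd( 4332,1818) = 6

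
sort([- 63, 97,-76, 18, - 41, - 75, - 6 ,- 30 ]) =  [-76,-75, - 63, - 41, - 30, - 6, 18,97]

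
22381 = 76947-54566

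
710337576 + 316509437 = 1026847013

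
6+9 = 15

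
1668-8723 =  -7055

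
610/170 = 3 + 10/17 = 3.59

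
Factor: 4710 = 2^1*3^1*5^1*157^1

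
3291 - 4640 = -1349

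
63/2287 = 63/2287 = 0.03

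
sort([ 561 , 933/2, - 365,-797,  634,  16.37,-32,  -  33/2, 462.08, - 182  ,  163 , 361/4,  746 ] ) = [ - 797 ,-365,- 182,-32,- 33/2, 16.37,361/4 , 163,462.08,933/2,561,634 , 746] 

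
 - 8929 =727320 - 736249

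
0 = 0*9775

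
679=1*679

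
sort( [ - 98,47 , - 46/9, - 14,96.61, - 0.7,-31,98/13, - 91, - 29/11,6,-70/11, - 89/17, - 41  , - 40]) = [ - 98,-91 , - 41,-40,- 31, - 14, - 70/11, - 89/17, - 46/9, - 29/11, - 0.7, 6,  98/13,47, 96.61 ]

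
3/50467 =3/50467= 0.00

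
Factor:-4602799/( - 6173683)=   23^( - 1) * 73^(  -  1)*3677^( - 1)*4602799^1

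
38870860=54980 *707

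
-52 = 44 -96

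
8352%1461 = 1047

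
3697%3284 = 413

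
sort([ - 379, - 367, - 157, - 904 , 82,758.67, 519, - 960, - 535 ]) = [ - 960, - 904, - 535, - 379, - 367, - 157 , 82, 519, 758.67] 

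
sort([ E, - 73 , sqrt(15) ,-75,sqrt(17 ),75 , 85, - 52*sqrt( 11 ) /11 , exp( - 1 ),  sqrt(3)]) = [ - 75, - 73, - 52*sqrt(11)/11, exp( - 1),sqrt( 3) , E,sqrt( 15) , sqrt(  17), 75,85 ]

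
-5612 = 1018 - 6630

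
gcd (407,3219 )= 37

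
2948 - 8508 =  - 5560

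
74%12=2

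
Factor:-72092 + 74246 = 2^1*3^1*359^1 = 2154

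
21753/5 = 4350+3/5  =  4350.60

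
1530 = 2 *765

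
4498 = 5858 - 1360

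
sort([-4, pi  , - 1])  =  [ - 4, - 1,  pi]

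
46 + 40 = 86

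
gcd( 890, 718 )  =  2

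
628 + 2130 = 2758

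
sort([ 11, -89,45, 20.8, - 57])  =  [ - 89, - 57, 11,20.8, 45 ]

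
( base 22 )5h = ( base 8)177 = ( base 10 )127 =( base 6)331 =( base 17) 78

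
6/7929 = 2/2643 = 0.00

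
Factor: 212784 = 2^4*3^1*11^1*13^1*31^1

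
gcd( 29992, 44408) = 8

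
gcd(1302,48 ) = 6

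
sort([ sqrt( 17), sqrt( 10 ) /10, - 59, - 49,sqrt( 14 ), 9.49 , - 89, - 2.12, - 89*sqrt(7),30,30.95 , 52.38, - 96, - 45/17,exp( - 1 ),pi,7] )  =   [ - 89*sqrt(7), - 96, - 89,  -  59 , - 49,- 45/17, - 2.12 , sqrt( 10 ) /10,exp( - 1), pi , sqrt( 14),sqrt( 17 ),7,9.49 , 30, 30.95, 52.38]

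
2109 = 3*703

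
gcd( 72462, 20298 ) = 6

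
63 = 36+27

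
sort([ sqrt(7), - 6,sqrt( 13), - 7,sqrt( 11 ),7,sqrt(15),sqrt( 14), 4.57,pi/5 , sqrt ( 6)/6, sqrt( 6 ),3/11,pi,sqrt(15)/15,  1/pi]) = [ - 7, - 6,sqrt( 15 ) /15,3/11, 1/pi,sqrt (6 ) /6,pi/5, sqrt(6),sqrt( 7), pi , sqrt( 11), sqrt( 13),sqrt( 14), sqrt( 15), 4.57,7]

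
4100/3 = 1366 + 2/3=1366.67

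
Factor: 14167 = 31^1 * 457^1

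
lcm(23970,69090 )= 1174530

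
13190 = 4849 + 8341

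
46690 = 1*46690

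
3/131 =3/131= 0.02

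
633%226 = 181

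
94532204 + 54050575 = 148582779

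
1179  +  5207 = 6386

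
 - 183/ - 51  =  61/17  =  3.59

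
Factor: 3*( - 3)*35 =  - 315=- 3^2 * 5^1 * 7^1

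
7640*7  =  53480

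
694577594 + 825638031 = 1520215625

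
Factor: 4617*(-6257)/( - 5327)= 28888569/5327 = 3^5*7^( - 1)*19^1 * 761^ (-1)*6257^1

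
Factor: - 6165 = -3^2*5^1*137^1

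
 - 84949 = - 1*84949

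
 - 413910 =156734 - 570644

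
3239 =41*79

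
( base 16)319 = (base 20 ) 1JD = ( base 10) 793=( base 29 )ra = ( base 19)23e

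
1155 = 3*385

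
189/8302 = 27/1186 = 0.02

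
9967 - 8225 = 1742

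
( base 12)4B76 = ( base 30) 9g6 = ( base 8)20612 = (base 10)8586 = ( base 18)1890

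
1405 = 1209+196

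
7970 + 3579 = 11549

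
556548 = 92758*6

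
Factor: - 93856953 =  - 3^1*31285651^1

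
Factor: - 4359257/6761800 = - 2^( - 3 )*  5^ ( - 2)*7^1 * 33809^(-1)*622751^1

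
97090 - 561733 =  - 464643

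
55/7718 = 55/7718=0.01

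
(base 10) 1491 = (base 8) 2723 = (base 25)29g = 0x5D3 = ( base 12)a43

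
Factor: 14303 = 14303^1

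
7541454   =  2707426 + 4834028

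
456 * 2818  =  1285008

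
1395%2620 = 1395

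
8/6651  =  8/6651 = 0.00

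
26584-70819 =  - 44235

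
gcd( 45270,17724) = 6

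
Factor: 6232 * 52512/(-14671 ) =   -  2^8 * 3^1*17^(  -  1) * 19^1*41^1 * 547^1*863^( - 1) = - 327254784/14671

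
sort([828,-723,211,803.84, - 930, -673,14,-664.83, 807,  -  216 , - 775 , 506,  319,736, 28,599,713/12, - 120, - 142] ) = [- 930, - 775 ,-723, - 673,  -  664.83, - 216, - 142, - 120,14,28, 713/12, 211  ,  319,506,599,736 , 803.84,807 , 828]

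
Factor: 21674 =2^1*10837^1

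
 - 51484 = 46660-98144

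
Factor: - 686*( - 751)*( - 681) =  - 350841666 = - 2^1*3^1 * 7^3*227^1 * 751^1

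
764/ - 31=  -  25+11/31 = - 24.65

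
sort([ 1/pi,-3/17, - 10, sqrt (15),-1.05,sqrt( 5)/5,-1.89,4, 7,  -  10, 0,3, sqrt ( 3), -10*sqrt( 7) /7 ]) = [ - 10, - 10, - 10 * sqrt( 7) /7,-1.89 , - 1.05, - 3/17,0,1/pi , sqrt( 5) /5,sqrt (3 ),3, sqrt (15 ),4,7] 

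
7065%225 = 90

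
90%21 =6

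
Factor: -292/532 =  - 73/133=- 7^( - 1) * 19^( - 1) *73^1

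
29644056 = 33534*884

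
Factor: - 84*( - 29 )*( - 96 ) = - 2^7*3^2*7^1*29^1 = - 233856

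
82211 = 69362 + 12849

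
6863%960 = 143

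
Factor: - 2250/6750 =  - 3^ ( - 1) = - 1/3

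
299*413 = 123487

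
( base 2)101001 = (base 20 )21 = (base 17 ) 27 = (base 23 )1i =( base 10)41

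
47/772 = 47/772   =  0.06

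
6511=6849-338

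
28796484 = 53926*534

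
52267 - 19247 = 33020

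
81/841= 81/841 = 0.10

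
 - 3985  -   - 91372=87387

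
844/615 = 1 + 229/615 = 1.37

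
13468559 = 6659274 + 6809285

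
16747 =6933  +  9814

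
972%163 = 157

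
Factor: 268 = 2^2*67^1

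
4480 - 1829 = 2651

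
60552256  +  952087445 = 1012639701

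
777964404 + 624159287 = 1402123691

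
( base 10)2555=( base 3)10111122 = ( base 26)3k7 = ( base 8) 4773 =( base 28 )377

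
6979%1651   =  375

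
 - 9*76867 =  - 691803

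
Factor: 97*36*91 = 317772 = 2^2*3^2*7^1*13^1*97^1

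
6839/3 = 2279+2/3 = 2279.67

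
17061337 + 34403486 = 51464823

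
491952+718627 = 1210579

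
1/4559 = 1/4559= 0.00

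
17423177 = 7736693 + 9686484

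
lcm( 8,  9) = 72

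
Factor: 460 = 2^2*5^1*23^1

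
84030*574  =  48233220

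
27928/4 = 6982 = 6982.00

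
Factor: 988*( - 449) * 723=-320731476 =-2^2*3^1*13^1*19^1*241^1 * 449^1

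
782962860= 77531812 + 705431048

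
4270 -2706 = 1564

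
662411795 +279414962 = 941826757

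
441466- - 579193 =1020659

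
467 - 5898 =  - 5431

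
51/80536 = 51/80536   =  0.00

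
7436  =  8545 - 1109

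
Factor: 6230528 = 2^9*43^1*283^1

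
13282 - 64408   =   - 51126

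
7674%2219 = 1017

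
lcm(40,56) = 280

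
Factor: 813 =3^1*271^1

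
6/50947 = 6/50947 = 0.00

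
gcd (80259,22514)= 1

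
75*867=65025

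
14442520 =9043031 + 5399489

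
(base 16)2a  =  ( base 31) 1B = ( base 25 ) 1h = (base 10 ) 42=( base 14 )30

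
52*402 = 20904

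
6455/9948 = 6455/9948 = 0.65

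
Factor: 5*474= 2^1 * 3^1*5^1 * 79^1 = 2370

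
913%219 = 37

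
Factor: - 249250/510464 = - 125/256 = - 2^ ( - 8)*5^3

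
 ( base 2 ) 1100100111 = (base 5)11212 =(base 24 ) 19F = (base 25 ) 177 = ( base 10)807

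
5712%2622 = 468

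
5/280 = 1/56 =0.02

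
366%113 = 27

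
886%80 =6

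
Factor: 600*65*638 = 2^4*3^1*5^3*11^1*13^1*29^1 = 24882000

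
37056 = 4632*8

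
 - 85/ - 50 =1  +  7/10  =  1.70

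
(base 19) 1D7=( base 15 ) 2b0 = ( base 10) 615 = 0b1001100111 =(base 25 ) of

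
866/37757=866/37757 = 0.02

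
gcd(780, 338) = 26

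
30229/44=687+ 1/44   =  687.02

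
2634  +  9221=11855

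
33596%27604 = 5992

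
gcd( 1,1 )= 1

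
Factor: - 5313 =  -3^1*7^1*11^1 * 23^1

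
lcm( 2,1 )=2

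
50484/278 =181 + 83/139 = 181.60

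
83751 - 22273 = 61478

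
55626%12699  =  4830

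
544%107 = 9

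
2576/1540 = 92/55  =  1.67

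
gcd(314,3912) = 2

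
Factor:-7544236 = - 2^2 * 7^2  *61^1*631^1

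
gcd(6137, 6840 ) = 19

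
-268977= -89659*3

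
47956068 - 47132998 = 823070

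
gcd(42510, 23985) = 195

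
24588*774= 19031112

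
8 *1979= 15832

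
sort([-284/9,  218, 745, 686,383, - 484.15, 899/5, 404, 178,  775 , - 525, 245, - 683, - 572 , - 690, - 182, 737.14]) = [ - 690, - 683, - 572 , - 525,  -  484.15, - 182,  -  284/9, 178, 899/5,218, 245,383, 404,686, 737.14, 745, 775] 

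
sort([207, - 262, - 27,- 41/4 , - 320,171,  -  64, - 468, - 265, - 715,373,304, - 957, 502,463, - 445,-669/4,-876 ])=[ -957, - 876, - 715, - 468,  -  445 , - 320, - 265, - 262,-669/4,-64, - 27 , - 41/4,171,207 , 304,373,463,502 ] 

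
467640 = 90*5196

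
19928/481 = 19928/481 = 41.43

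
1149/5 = 229 + 4/5 = 229.80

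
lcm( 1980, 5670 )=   124740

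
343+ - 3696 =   -  3353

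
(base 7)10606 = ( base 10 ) 2701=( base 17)95F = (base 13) 12CA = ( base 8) 5215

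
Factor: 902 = 2^1*11^1*41^1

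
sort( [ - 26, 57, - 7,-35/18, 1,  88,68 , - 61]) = [ - 61,  -  26,-7, - 35/18, 1, 57, 68 , 88]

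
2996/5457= 28/51 = 0.55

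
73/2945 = 73/2945 = 0.02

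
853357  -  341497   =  511860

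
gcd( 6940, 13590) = 10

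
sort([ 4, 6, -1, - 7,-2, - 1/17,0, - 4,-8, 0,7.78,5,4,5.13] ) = [ - 8, - 7,-4, - 2, - 1 , - 1/17 , 0,0,4,  4, 5, 5.13,  6,7.78 ] 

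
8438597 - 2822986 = 5615611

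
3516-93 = 3423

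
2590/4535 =518/907 = 0.57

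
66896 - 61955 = 4941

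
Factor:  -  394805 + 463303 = 2^1*29^1  *  1181^1 = 68498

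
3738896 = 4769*784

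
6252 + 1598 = 7850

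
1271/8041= 1271/8041 = 0.16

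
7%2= 1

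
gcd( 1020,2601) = 51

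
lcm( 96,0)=0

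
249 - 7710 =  - 7461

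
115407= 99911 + 15496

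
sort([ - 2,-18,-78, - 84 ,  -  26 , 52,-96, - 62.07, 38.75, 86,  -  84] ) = [- 96,-84 , - 84 ,-78, - 62.07, - 26,-18, - 2, 38.75,52, 86]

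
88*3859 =339592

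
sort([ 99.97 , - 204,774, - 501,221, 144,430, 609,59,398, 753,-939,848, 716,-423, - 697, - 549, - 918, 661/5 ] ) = [ - 939, - 918, - 697,-549, - 501, - 423, - 204,59, 99.97 , 661/5,144,221,398, 430 , 609,716,753,774,848] 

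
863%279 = 26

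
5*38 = 190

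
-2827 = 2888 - 5715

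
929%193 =157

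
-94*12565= - 1181110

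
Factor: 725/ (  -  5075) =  - 1/7= -7^ ( - 1 ) 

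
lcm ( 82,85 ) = 6970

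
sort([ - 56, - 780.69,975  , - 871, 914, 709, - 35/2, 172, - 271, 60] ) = [ - 871, - 780.69 ,-271, - 56, -35/2,  60,172, 709, 914, 975 ]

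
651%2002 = 651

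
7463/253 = 7463/253 = 29.50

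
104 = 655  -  551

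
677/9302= 677/9302 =0.07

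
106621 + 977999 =1084620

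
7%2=1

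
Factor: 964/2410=2^1*5^( - 1) = 2/5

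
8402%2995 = 2412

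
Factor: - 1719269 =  - 43^1*39983^1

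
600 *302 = 181200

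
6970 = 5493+1477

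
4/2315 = 4/2315 =0.00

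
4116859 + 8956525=13073384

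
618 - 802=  - 184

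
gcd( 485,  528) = 1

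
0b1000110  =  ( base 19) 3d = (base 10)70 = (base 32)26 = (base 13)55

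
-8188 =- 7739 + -449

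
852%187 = 104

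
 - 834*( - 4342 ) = 3621228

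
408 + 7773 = 8181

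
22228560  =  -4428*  (- 5020 )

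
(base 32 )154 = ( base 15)543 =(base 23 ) 25f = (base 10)1188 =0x4a4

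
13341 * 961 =12820701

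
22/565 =22/565 =0.04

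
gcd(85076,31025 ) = 1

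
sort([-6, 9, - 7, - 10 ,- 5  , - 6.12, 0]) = [ - 10,-7, - 6.12, - 6,- 5,0,9 ]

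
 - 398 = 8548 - 8946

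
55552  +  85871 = 141423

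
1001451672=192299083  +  809152589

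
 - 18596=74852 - 93448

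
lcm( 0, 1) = 0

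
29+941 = 970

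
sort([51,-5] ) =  [ - 5,51]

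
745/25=29 + 4/5  =  29.80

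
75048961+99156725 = 174205686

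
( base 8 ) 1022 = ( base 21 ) 145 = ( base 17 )1e3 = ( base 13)31a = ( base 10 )530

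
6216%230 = 6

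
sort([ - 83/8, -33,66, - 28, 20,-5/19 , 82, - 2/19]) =[ - 33, - 28, - 83/8, - 5/19,-2/19, 20,  66, 82 ]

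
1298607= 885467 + 413140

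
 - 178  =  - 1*178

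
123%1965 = 123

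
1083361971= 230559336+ 852802635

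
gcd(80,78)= 2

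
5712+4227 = 9939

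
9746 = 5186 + 4560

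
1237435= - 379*( - 3265) 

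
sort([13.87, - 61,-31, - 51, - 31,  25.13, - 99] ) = [ - 99, - 61,-51, -31, - 31,13.87,25.13]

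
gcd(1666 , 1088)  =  34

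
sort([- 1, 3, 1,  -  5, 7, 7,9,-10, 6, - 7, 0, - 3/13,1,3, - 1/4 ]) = [-10, - 7, - 5, - 1,-1/4, - 3/13,0, 1, 1, 3, 3, 6, 7 , 7,9]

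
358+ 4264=4622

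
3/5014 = 3/5014= 0.00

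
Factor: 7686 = 2^1*3^2*7^1*61^1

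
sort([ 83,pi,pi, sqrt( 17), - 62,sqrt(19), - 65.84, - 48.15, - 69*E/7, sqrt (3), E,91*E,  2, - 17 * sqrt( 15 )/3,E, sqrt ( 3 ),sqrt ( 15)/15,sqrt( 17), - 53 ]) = [ - 65.84, - 62,  -  53, - 48.15,-69*E/7,-17*sqrt ( 15) /3 , sqrt(15)/15,sqrt(3 ),  sqrt( 3),2,E,E,  pi, pi, sqrt( 17),sqrt(17 ),sqrt(19),83,  91*E] 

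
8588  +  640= 9228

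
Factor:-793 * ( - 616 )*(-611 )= - 2^3 * 7^1 * 11^1*13^2 * 47^1 * 61^1 = - 298466168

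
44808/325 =137 + 283/325=137.87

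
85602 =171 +85431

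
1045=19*55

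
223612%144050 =79562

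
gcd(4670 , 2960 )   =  10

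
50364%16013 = 2325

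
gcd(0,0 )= 0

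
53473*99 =5293827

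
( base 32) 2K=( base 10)84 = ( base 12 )70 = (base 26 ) 36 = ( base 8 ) 124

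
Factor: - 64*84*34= -2^9*3^1*7^1*17^1 = -182784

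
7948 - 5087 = 2861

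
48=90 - 42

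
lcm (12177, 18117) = 742797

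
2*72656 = 145312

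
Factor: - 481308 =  - 2^2*3^1*19^1*2111^1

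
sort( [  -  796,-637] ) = [-796, - 637] 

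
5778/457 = 5778/457 = 12.64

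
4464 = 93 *48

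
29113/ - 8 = -3640 + 7/8 =- 3639.12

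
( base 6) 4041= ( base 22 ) 1I9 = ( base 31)sl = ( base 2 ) 1101111001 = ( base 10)889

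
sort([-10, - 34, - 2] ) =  [ - 34, -10, - 2 ] 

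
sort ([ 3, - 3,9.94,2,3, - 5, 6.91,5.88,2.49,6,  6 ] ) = [ - 5, - 3, 2, 2.49,3,3,5.88,6 , 6, 6.91,9.94]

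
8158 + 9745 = 17903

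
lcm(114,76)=228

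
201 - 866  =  -665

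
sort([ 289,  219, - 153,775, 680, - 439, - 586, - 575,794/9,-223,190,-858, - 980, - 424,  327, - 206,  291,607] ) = [ -980, - 858,- 586, -575, - 439,-424, -223, - 206, - 153,  794/9 , 190,219,289,291,327, 607,680, 775]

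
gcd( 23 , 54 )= 1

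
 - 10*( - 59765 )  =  597650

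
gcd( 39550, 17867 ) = 1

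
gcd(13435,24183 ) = 2687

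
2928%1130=668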